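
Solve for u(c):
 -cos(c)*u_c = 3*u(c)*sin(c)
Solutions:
 u(c) = C1*cos(c)^3


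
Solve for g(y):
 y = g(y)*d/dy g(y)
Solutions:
 g(y) = -sqrt(C1 + y^2)
 g(y) = sqrt(C1 + y^2)


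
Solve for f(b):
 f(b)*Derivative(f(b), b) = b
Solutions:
 f(b) = -sqrt(C1 + b^2)
 f(b) = sqrt(C1 + b^2)


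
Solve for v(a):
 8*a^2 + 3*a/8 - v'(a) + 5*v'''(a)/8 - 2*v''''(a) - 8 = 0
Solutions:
 v(a) = C1 + C2*exp(a*(25/(96*sqrt(82194) + 27523)^(1/3) + 10 + (96*sqrt(82194) + 27523)^(1/3))/96)*sin(sqrt(3)*a*(-(96*sqrt(82194) + 27523)^(1/3) + 25/(96*sqrt(82194) + 27523)^(1/3))/96) + C3*exp(a*(25/(96*sqrt(82194) + 27523)^(1/3) + 10 + (96*sqrt(82194) + 27523)^(1/3))/96)*cos(sqrt(3)*a*(-(96*sqrt(82194) + 27523)^(1/3) + 25/(96*sqrt(82194) + 27523)^(1/3))/96) + C4*exp(a*(-(96*sqrt(82194) + 27523)^(1/3) - 25/(96*sqrt(82194) + 27523)^(1/3) + 5)/48) + 8*a^3/3 + 3*a^2/16 + 2*a


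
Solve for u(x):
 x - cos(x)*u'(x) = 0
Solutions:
 u(x) = C1 + Integral(x/cos(x), x)


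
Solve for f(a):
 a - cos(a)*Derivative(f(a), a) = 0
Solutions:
 f(a) = C1 + Integral(a/cos(a), a)


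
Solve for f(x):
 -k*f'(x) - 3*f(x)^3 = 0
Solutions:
 f(x) = -sqrt(2)*sqrt(-k/(C1*k - 3*x))/2
 f(x) = sqrt(2)*sqrt(-k/(C1*k - 3*x))/2


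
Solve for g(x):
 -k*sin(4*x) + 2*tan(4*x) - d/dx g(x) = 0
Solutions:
 g(x) = C1 + k*cos(4*x)/4 - log(cos(4*x))/2


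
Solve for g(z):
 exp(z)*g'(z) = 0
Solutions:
 g(z) = C1


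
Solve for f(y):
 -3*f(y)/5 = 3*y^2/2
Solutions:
 f(y) = -5*y^2/2


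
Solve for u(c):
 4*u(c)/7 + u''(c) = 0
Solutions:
 u(c) = C1*sin(2*sqrt(7)*c/7) + C2*cos(2*sqrt(7)*c/7)


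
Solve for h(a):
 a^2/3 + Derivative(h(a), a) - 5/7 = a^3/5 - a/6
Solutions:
 h(a) = C1 + a^4/20 - a^3/9 - a^2/12 + 5*a/7


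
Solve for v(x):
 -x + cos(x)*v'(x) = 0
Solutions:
 v(x) = C1 + Integral(x/cos(x), x)


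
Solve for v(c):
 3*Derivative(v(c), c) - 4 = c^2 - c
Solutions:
 v(c) = C1 + c^3/9 - c^2/6 + 4*c/3


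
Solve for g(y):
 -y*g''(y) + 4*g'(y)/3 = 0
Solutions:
 g(y) = C1 + C2*y^(7/3)


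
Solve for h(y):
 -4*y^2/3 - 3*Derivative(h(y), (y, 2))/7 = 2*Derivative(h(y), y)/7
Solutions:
 h(y) = C1 + C2*exp(-2*y/3) - 14*y^3/9 + 7*y^2 - 21*y


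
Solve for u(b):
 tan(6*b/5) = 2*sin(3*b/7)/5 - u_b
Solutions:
 u(b) = C1 + 5*log(cos(6*b/5))/6 - 14*cos(3*b/7)/15


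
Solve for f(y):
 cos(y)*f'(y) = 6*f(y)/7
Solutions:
 f(y) = C1*(sin(y) + 1)^(3/7)/(sin(y) - 1)^(3/7)


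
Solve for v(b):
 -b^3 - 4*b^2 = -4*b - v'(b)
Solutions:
 v(b) = C1 + b^4/4 + 4*b^3/3 - 2*b^2


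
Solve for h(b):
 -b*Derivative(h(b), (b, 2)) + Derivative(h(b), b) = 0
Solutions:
 h(b) = C1 + C2*b^2


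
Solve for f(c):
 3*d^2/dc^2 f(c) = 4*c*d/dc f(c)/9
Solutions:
 f(c) = C1 + C2*erfi(sqrt(6)*c/9)


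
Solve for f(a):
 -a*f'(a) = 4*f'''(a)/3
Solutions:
 f(a) = C1 + Integral(C2*airyai(-6^(1/3)*a/2) + C3*airybi(-6^(1/3)*a/2), a)


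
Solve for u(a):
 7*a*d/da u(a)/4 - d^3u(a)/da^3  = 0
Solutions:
 u(a) = C1 + Integral(C2*airyai(14^(1/3)*a/2) + C3*airybi(14^(1/3)*a/2), a)


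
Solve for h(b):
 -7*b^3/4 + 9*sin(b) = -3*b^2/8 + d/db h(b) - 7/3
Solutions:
 h(b) = C1 - 7*b^4/16 + b^3/8 + 7*b/3 - 9*cos(b)


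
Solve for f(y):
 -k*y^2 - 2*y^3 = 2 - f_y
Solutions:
 f(y) = C1 + k*y^3/3 + y^4/2 + 2*y


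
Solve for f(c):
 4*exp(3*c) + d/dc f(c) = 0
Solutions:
 f(c) = C1 - 4*exp(3*c)/3


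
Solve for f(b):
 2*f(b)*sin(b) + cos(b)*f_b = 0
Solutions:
 f(b) = C1*cos(b)^2


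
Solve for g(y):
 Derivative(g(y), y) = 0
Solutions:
 g(y) = C1


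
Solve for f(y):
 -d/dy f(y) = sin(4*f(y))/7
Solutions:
 y/7 + log(cos(4*f(y)) - 1)/8 - log(cos(4*f(y)) + 1)/8 = C1


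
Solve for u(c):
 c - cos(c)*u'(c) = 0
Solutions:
 u(c) = C1 + Integral(c/cos(c), c)


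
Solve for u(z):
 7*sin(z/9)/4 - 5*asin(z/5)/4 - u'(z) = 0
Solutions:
 u(z) = C1 - 5*z*asin(z/5)/4 - 5*sqrt(25 - z^2)/4 - 63*cos(z/9)/4


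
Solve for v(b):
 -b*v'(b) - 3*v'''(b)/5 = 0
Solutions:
 v(b) = C1 + Integral(C2*airyai(-3^(2/3)*5^(1/3)*b/3) + C3*airybi(-3^(2/3)*5^(1/3)*b/3), b)


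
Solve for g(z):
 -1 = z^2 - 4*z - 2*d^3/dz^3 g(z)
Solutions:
 g(z) = C1 + C2*z + C3*z^2 + z^5/120 - z^4/12 + z^3/12


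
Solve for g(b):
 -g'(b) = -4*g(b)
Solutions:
 g(b) = C1*exp(4*b)


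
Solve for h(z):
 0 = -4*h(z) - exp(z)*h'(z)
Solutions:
 h(z) = C1*exp(4*exp(-z))


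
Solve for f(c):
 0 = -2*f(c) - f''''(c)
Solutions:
 f(c) = (C1*sin(2^(3/4)*c/2) + C2*cos(2^(3/4)*c/2))*exp(-2^(3/4)*c/2) + (C3*sin(2^(3/4)*c/2) + C4*cos(2^(3/4)*c/2))*exp(2^(3/4)*c/2)


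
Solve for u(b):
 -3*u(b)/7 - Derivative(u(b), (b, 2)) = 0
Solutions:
 u(b) = C1*sin(sqrt(21)*b/7) + C2*cos(sqrt(21)*b/7)


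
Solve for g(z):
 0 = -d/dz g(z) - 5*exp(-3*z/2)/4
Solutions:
 g(z) = C1 + 5*exp(-3*z/2)/6


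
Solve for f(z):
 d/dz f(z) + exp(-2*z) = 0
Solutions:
 f(z) = C1 + exp(-2*z)/2


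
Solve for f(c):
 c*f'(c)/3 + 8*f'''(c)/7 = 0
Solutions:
 f(c) = C1 + Integral(C2*airyai(-3^(2/3)*7^(1/3)*c/6) + C3*airybi(-3^(2/3)*7^(1/3)*c/6), c)


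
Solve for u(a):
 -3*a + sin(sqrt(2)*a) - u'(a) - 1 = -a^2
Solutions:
 u(a) = C1 + a^3/3 - 3*a^2/2 - a - sqrt(2)*cos(sqrt(2)*a)/2


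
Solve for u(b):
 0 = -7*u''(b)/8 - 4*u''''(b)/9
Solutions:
 u(b) = C1 + C2*b + C3*sin(3*sqrt(14)*b/8) + C4*cos(3*sqrt(14)*b/8)


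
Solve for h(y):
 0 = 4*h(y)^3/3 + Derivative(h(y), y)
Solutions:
 h(y) = -sqrt(6)*sqrt(-1/(C1 - 4*y))/2
 h(y) = sqrt(6)*sqrt(-1/(C1 - 4*y))/2


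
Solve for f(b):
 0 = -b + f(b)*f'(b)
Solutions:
 f(b) = -sqrt(C1 + b^2)
 f(b) = sqrt(C1 + b^2)


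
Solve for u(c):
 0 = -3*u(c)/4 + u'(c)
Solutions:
 u(c) = C1*exp(3*c/4)


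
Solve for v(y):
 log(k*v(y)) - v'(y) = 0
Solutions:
 li(k*v(y))/k = C1 + y


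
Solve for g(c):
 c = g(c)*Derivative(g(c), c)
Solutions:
 g(c) = -sqrt(C1 + c^2)
 g(c) = sqrt(C1 + c^2)


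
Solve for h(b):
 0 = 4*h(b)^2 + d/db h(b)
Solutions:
 h(b) = 1/(C1 + 4*b)


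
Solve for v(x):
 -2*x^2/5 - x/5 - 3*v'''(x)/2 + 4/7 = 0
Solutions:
 v(x) = C1 + C2*x + C3*x^2 - x^5/225 - x^4/180 + 4*x^3/63


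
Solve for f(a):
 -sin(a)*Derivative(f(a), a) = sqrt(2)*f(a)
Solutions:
 f(a) = C1*(cos(a) + 1)^(sqrt(2)/2)/(cos(a) - 1)^(sqrt(2)/2)


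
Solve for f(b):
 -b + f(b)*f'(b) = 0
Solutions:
 f(b) = -sqrt(C1 + b^2)
 f(b) = sqrt(C1 + b^2)


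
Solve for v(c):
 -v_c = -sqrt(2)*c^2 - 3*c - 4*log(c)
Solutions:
 v(c) = C1 + sqrt(2)*c^3/3 + 3*c^2/2 + 4*c*log(c) - 4*c


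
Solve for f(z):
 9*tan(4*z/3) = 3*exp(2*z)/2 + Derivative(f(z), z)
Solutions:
 f(z) = C1 - 3*exp(2*z)/4 - 27*log(cos(4*z/3))/4


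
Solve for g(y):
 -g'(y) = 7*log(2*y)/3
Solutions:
 g(y) = C1 - 7*y*log(y)/3 - 7*y*log(2)/3 + 7*y/3


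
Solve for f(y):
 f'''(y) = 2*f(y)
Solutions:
 f(y) = C3*exp(2^(1/3)*y) + (C1*sin(2^(1/3)*sqrt(3)*y/2) + C2*cos(2^(1/3)*sqrt(3)*y/2))*exp(-2^(1/3)*y/2)


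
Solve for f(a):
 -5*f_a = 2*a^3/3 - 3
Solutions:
 f(a) = C1 - a^4/30 + 3*a/5


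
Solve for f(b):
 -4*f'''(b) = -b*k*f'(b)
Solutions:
 f(b) = C1 + Integral(C2*airyai(2^(1/3)*b*k^(1/3)/2) + C3*airybi(2^(1/3)*b*k^(1/3)/2), b)


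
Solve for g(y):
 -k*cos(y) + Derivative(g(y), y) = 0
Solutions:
 g(y) = C1 + k*sin(y)


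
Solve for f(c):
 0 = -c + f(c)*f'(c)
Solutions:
 f(c) = -sqrt(C1 + c^2)
 f(c) = sqrt(C1 + c^2)


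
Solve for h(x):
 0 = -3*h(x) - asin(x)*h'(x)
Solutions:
 h(x) = C1*exp(-3*Integral(1/asin(x), x))


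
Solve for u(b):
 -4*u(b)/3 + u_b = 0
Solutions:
 u(b) = C1*exp(4*b/3)


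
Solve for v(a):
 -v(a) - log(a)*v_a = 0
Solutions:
 v(a) = C1*exp(-li(a))


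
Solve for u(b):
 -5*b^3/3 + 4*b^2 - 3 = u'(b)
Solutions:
 u(b) = C1 - 5*b^4/12 + 4*b^3/3 - 3*b


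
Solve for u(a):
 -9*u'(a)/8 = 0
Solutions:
 u(a) = C1


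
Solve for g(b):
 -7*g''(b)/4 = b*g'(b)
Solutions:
 g(b) = C1 + C2*erf(sqrt(14)*b/7)


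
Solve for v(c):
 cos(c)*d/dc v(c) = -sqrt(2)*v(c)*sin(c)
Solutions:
 v(c) = C1*cos(c)^(sqrt(2))


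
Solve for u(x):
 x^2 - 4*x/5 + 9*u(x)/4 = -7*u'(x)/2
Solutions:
 u(x) = C1*exp(-9*x/14) - 4*x^2/9 + 704*x/405 - 9856/3645


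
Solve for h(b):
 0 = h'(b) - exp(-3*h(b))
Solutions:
 h(b) = log(C1 + 3*b)/3
 h(b) = log((-3^(1/3) - 3^(5/6)*I)*(C1 + b)^(1/3)/2)
 h(b) = log((-3^(1/3) + 3^(5/6)*I)*(C1 + b)^(1/3)/2)


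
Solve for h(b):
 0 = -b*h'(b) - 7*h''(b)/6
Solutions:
 h(b) = C1 + C2*erf(sqrt(21)*b/7)


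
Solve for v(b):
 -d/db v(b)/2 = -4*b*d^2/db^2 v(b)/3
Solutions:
 v(b) = C1 + C2*b^(11/8)


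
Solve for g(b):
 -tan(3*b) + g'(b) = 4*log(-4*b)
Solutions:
 g(b) = C1 + 4*b*log(-b) - 4*b + 8*b*log(2) - log(cos(3*b))/3


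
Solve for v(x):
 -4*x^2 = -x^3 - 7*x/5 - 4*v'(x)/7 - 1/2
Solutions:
 v(x) = C1 - 7*x^4/16 + 7*x^3/3 - 49*x^2/40 - 7*x/8


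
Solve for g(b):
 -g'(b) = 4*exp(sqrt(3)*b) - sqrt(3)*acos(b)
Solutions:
 g(b) = C1 + sqrt(3)*(b*acos(b) - sqrt(1 - b^2)) - 4*sqrt(3)*exp(sqrt(3)*b)/3


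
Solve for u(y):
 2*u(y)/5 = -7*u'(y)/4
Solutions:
 u(y) = C1*exp(-8*y/35)


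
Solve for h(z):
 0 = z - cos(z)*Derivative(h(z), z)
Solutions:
 h(z) = C1 + Integral(z/cos(z), z)


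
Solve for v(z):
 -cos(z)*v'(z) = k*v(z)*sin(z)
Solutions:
 v(z) = C1*exp(k*log(cos(z)))


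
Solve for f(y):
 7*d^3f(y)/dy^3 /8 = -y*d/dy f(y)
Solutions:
 f(y) = C1 + Integral(C2*airyai(-2*7^(2/3)*y/7) + C3*airybi(-2*7^(2/3)*y/7), y)


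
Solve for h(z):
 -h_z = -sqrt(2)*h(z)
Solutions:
 h(z) = C1*exp(sqrt(2)*z)


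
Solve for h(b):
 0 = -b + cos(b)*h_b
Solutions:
 h(b) = C1 + Integral(b/cos(b), b)


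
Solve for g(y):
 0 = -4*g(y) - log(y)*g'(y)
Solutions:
 g(y) = C1*exp(-4*li(y))


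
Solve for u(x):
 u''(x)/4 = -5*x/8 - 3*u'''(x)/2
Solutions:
 u(x) = C1 + C2*x + C3*exp(-x/6) - 5*x^3/12 + 15*x^2/2


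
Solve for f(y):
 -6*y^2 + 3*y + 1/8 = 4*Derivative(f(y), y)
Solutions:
 f(y) = C1 - y^3/2 + 3*y^2/8 + y/32


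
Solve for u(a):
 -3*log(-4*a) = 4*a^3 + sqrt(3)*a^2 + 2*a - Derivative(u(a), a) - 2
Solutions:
 u(a) = C1 + a^4 + sqrt(3)*a^3/3 + a^2 + 3*a*log(-a) + a*(-5 + 6*log(2))


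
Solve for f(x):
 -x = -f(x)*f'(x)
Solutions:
 f(x) = -sqrt(C1 + x^2)
 f(x) = sqrt(C1 + x^2)


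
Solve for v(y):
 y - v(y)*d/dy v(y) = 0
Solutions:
 v(y) = -sqrt(C1 + y^2)
 v(y) = sqrt(C1 + y^2)


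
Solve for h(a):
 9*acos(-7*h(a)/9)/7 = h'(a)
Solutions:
 Integral(1/acos(-7*_y/9), (_y, h(a))) = C1 + 9*a/7


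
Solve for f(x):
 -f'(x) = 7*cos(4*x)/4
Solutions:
 f(x) = C1 - 7*sin(4*x)/16


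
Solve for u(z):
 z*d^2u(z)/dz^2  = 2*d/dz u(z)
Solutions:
 u(z) = C1 + C2*z^3


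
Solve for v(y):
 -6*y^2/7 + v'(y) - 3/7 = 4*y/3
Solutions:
 v(y) = C1 + 2*y^3/7 + 2*y^2/3 + 3*y/7


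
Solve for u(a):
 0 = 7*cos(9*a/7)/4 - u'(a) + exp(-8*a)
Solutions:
 u(a) = C1 + 49*sin(9*a/7)/36 - exp(-8*a)/8


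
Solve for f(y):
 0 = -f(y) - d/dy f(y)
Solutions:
 f(y) = C1*exp(-y)


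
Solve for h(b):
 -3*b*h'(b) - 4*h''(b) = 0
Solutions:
 h(b) = C1 + C2*erf(sqrt(6)*b/4)


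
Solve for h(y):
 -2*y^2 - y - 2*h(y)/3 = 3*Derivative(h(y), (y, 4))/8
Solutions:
 h(y) = -3*y^2 - 3*y/2 + (C1*sin(sqrt(6)*y/3) + C2*cos(sqrt(6)*y/3))*exp(-sqrt(6)*y/3) + (C3*sin(sqrt(6)*y/3) + C4*cos(sqrt(6)*y/3))*exp(sqrt(6)*y/3)


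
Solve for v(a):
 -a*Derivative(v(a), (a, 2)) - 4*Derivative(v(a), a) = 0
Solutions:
 v(a) = C1 + C2/a^3


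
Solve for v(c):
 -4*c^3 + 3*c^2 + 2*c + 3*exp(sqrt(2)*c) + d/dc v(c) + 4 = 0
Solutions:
 v(c) = C1 + c^4 - c^3 - c^2 - 4*c - 3*sqrt(2)*exp(sqrt(2)*c)/2


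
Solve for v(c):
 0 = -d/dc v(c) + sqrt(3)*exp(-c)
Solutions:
 v(c) = C1 - sqrt(3)*exp(-c)


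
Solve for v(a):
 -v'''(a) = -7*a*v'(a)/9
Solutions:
 v(a) = C1 + Integral(C2*airyai(21^(1/3)*a/3) + C3*airybi(21^(1/3)*a/3), a)


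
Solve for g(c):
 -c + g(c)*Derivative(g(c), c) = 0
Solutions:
 g(c) = -sqrt(C1 + c^2)
 g(c) = sqrt(C1 + c^2)


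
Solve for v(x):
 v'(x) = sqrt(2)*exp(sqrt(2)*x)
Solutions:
 v(x) = C1 + exp(sqrt(2)*x)


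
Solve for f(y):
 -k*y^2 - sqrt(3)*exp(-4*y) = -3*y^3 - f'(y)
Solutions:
 f(y) = C1 + k*y^3/3 - 3*y^4/4 - sqrt(3)*exp(-4*y)/4


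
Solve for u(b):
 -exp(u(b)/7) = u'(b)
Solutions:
 u(b) = 7*log(1/(C1 + b)) + 7*log(7)


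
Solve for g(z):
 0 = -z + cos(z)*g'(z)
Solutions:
 g(z) = C1 + Integral(z/cos(z), z)


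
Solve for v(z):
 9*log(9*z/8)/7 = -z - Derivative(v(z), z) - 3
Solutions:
 v(z) = C1 - z^2/2 - 9*z*log(z)/7 - 18*z*log(3)/7 - 12*z/7 + 27*z*log(2)/7


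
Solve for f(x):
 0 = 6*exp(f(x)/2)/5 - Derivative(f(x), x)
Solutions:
 f(x) = 2*log(-1/(C1 + 6*x)) + 2*log(10)


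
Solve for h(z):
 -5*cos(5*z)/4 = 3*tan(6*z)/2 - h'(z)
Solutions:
 h(z) = C1 - log(cos(6*z))/4 + sin(5*z)/4


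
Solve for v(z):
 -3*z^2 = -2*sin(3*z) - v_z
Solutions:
 v(z) = C1 + z^3 + 2*cos(3*z)/3


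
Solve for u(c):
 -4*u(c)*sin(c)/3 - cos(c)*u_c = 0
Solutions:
 u(c) = C1*cos(c)^(4/3)


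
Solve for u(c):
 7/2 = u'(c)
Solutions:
 u(c) = C1 + 7*c/2


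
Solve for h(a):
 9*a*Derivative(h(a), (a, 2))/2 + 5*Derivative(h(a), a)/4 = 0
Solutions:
 h(a) = C1 + C2*a^(13/18)


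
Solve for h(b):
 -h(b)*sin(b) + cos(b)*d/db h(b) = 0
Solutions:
 h(b) = C1/cos(b)


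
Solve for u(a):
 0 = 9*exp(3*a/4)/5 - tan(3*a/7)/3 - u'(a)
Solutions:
 u(a) = C1 + 12*exp(3*a/4)/5 + 7*log(cos(3*a/7))/9


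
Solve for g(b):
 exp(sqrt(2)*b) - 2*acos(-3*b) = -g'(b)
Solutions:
 g(b) = C1 + 2*b*acos(-3*b) + 2*sqrt(1 - 9*b^2)/3 - sqrt(2)*exp(sqrt(2)*b)/2


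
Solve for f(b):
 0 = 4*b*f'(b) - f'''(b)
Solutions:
 f(b) = C1 + Integral(C2*airyai(2^(2/3)*b) + C3*airybi(2^(2/3)*b), b)


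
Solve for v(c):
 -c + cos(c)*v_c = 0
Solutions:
 v(c) = C1 + Integral(c/cos(c), c)


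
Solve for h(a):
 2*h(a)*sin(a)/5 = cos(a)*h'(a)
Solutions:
 h(a) = C1/cos(a)^(2/5)


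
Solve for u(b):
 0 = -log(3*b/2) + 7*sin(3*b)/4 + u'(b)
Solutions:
 u(b) = C1 + b*log(b) - b - b*log(2) + b*log(3) + 7*cos(3*b)/12


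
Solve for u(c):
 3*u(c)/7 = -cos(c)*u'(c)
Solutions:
 u(c) = C1*(sin(c) - 1)^(3/14)/(sin(c) + 1)^(3/14)


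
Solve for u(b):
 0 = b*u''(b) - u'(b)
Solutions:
 u(b) = C1 + C2*b^2


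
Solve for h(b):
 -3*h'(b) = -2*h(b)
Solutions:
 h(b) = C1*exp(2*b/3)


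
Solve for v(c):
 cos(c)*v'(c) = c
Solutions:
 v(c) = C1 + Integral(c/cos(c), c)


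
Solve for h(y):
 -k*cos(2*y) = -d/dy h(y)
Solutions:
 h(y) = C1 + k*sin(2*y)/2


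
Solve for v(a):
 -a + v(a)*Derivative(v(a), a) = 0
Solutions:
 v(a) = -sqrt(C1 + a^2)
 v(a) = sqrt(C1 + a^2)


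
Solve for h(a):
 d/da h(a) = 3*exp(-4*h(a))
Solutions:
 h(a) = log(-I*(C1 + 12*a)^(1/4))
 h(a) = log(I*(C1 + 12*a)^(1/4))
 h(a) = log(-(C1 + 12*a)^(1/4))
 h(a) = log(C1 + 12*a)/4


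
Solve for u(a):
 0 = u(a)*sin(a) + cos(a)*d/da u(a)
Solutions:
 u(a) = C1*cos(a)


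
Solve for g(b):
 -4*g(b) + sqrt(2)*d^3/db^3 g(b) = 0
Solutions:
 g(b) = C3*exp(sqrt(2)*b) + (C1*sin(sqrt(6)*b/2) + C2*cos(sqrt(6)*b/2))*exp(-sqrt(2)*b/2)


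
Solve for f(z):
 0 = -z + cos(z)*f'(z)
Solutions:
 f(z) = C1 + Integral(z/cos(z), z)


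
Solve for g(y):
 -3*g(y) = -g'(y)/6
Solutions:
 g(y) = C1*exp(18*y)


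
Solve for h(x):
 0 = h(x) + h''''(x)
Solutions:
 h(x) = (C1*sin(sqrt(2)*x/2) + C2*cos(sqrt(2)*x/2))*exp(-sqrt(2)*x/2) + (C3*sin(sqrt(2)*x/2) + C4*cos(sqrt(2)*x/2))*exp(sqrt(2)*x/2)


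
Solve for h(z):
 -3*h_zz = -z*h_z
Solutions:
 h(z) = C1 + C2*erfi(sqrt(6)*z/6)


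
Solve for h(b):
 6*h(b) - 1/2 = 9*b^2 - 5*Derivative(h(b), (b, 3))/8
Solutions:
 h(b) = C3*exp(-2*5^(2/3)*6^(1/3)*b/5) + 3*b^2/2 + (C1*sin(2^(1/3)*3^(5/6)*5^(2/3)*b/5) + C2*cos(2^(1/3)*3^(5/6)*5^(2/3)*b/5))*exp(5^(2/3)*6^(1/3)*b/5) + 1/12


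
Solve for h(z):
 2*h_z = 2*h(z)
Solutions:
 h(z) = C1*exp(z)


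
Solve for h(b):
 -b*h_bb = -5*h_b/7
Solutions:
 h(b) = C1 + C2*b^(12/7)


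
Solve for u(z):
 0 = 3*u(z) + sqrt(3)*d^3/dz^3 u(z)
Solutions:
 u(z) = C3*exp(-3^(1/6)*z) + (C1*sin(3^(2/3)*z/2) + C2*cos(3^(2/3)*z/2))*exp(3^(1/6)*z/2)


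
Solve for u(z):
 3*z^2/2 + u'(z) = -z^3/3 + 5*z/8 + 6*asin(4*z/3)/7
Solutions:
 u(z) = C1 - z^4/12 - z^3/2 + 5*z^2/16 + 6*z*asin(4*z/3)/7 + 3*sqrt(9 - 16*z^2)/14


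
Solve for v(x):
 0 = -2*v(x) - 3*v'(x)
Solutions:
 v(x) = C1*exp(-2*x/3)


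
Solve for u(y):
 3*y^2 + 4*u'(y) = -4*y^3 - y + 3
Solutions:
 u(y) = C1 - y^4/4 - y^3/4 - y^2/8 + 3*y/4


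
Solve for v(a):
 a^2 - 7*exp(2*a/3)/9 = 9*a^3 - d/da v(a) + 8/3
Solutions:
 v(a) = C1 + 9*a^4/4 - a^3/3 + 8*a/3 + 7*exp(2*a/3)/6


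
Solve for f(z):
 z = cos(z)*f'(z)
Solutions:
 f(z) = C1 + Integral(z/cos(z), z)


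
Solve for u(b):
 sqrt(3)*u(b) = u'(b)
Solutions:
 u(b) = C1*exp(sqrt(3)*b)


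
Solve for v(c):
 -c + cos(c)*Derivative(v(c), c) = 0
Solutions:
 v(c) = C1 + Integral(c/cos(c), c)


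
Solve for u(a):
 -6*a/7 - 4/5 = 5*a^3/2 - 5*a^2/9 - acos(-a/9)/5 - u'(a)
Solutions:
 u(a) = C1 + 5*a^4/8 - 5*a^3/27 + 3*a^2/7 - a*acos(-a/9)/5 + 4*a/5 - sqrt(81 - a^2)/5


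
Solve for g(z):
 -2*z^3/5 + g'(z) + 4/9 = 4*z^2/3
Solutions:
 g(z) = C1 + z^4/10 + 4*z^3/9 - 4*z/9


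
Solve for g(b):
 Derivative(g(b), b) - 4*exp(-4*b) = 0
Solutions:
 g(b) = C1 - exp(-4*b)


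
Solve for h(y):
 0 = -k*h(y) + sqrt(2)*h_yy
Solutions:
 h(y) = C1*exp(-2^(3/4)*sqrt(k)*y/2) + C2*exp(2^(3/4)*sqrt(k)*y/2)


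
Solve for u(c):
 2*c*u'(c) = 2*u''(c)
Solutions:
 u(c) = C1 + C2*erfi(sqrt(2)*c/2)


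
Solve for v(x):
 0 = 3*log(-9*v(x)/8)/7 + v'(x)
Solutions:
 7*Integral(1/(log(-_y) - 3*log(2) + 2*log(3)), (_y, v(x)))/3 = C1 - x


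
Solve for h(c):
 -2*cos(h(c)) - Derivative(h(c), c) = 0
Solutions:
 h(c) = pi - asin((C1 + exp(4*c))/(C1 - exp(4*c)))
 h(c) = asin((C1 + exp(4*c))/(C1 - exp(4*c)))


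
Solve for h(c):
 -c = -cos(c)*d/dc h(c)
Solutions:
 h(c) = C1 + Integral(c/cos(c), c)


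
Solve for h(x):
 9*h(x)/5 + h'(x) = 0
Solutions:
 h(x) = C1*exp(-9*x/5)


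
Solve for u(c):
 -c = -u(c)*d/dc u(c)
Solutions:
 u(c) = -sqrt(C1 + c^2)
 u(c) = sqrt(C1 + c^2)


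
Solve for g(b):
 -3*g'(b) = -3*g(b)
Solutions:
 g(b) = C1*exp(b)


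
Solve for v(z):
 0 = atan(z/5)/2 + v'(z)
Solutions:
 v(z) = C1 - z*atan(z/5)/2 + 5*log(z^2 + 25)/4


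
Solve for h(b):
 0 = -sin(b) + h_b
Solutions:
 h(b) = C1 - cos(b)


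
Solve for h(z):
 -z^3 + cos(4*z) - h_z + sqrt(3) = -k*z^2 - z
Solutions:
 h(z) = C1 + k*z^3/3 - z^4/4 + z^2/2 + sqrt(3)*z + sin(4*z)/4


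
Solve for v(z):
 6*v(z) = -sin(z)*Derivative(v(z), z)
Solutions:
 v(z) = C1*(cos(z)^3 + 3*cos(z)^2 + 3*cos(z) + 1)/(cos(z)^3 - 3*cos(z)^2 + 3*cos(z) - 1)


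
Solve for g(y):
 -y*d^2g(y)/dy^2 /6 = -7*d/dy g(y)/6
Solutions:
 g(y) = C1 + C2*y^8


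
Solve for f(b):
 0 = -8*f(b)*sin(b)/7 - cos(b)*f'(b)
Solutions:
 f(b) = C1*cos(b)^(8/7)


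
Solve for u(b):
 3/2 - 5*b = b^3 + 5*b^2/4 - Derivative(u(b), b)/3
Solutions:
 u(b) = C1 + 3*b^4/4 + 5*b^3/4 + 15*b^2/2 - 9*b/2


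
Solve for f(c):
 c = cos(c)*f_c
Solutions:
 f(c) = C1 + Integral(c/cos(c), c)


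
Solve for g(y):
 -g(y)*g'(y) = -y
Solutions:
 g(y) = -sqrt(C1 + y^2)
 g(y) = sqrt(C1 + y^2)


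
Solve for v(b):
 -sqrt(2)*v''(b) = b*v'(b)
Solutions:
 v(b) = C1 + C2*erf(2^(1/4)*b/2)


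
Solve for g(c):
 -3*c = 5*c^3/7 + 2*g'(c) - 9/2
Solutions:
 g(c) = C1 - 5*c^4/56 - 3*c^2/4 + 9*c/4


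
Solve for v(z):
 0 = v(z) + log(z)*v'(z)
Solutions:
 v(z) = C1*exp(-li(z))


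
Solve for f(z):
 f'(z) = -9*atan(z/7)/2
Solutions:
 f(z) = C1 - 9*z*atan(z/7)/2 + 63*log(z^2 + 49)/4


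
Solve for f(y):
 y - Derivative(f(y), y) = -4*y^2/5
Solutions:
 f(y) = C1 + 4*y^3/15 + y^2/2


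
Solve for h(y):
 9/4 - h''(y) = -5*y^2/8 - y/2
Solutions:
 h(y) = C1 + C2*y + 5*y^4/96 + y^3/12 + 9*y^2/8


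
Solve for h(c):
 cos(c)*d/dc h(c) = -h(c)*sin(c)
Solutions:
 h(c) = C1*cos(c)


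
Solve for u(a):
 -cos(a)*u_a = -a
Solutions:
 u(a) = C1 + Integral(a/cos(a), a)


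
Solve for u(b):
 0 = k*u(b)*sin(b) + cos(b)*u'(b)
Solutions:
 u(b) = C1*exp(k*log(cos(b)))


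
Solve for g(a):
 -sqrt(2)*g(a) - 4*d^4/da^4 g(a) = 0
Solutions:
 g(a) = (C1*sin(2^(1/8)*a/2) + C2*cos(2^(1/8)*a/2))*exp(-2^(1/8)*a/2) + (C3*sin(2^(1/8)*a/2) + C4*cos(2^(1/8)*a/2))*exp(2^(1/8)*a/2)


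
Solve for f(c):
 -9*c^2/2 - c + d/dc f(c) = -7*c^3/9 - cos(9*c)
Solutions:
 f(c) = C1 - 7*c^4/36 + 3*c^3/2 + c^2/2 - sin(9*c)/9


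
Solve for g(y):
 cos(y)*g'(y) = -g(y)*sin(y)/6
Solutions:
 g(y) = C1*cos(y)^(1/6)


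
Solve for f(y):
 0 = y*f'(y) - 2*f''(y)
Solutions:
 f(y) = C1 + C2*erfi(y/2)


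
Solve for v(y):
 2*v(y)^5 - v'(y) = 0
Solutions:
 v(y) = -(-1/(C1 + 8*y))^(1/4)
 v(y) = (-1/(C1 + 8*y))^(1/4)
 v(y) = -I*(-1/(C1 + 8*y))^(1/4)
 v(y) = I*(-1/(C1 + 8*y))^(1/4)


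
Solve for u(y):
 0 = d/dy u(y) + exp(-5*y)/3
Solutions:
 u(y) = C1 + exp(-5*y)/15


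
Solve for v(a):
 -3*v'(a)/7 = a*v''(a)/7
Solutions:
 v(a) = C1 + C2/a^2


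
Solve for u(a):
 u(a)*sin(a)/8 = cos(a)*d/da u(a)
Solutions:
 u(a) = C1/cos(a)^(1/8)


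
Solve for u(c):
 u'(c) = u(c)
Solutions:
 u(c) = C1*exp(c)


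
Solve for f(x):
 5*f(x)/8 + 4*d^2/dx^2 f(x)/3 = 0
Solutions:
 f(x) = C1*sin(sqrt(30)*x/8) + C2*cos(sqrt(30)*x/8)


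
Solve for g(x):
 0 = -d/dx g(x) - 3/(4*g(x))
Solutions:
 g(x) = -sqrt(C1 - 6*x)/2
 g(x) = sqrt(C1 - 6*x)/2


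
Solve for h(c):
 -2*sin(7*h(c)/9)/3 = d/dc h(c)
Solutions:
 2*c/3 + 9*log(cos(7*h(c)/9) - 1)/14 - 9*log(cos(7*h(c)/9) + 1)/14 = C1


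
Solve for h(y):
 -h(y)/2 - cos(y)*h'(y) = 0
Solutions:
 h(y) = C1*(sin(y) - 1)^(1/4)/(sin(y) + 1)^(1/4)


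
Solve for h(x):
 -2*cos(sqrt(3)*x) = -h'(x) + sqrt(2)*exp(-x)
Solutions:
 h(x) = C1 + 2*sqrt(3)*sin(sqrt(3)*x)/3 - sqrt(2)*exp(-x)


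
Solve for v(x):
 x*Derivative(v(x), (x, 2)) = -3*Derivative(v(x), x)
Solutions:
 v(x) = C1 + C2/x^2


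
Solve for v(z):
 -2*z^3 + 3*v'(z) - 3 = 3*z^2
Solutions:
 v(z) = C1 + z^4/6 + z^3/3 + z


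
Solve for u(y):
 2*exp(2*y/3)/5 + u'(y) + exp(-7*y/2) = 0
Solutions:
 u(y) = C1 - 3*exp(2*y/3)/5 + 2*exp(-7*y/2)/7


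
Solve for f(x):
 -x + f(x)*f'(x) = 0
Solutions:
 f(x) = -sqrt(C1 + x^2)
 f(x) = sqrt(C1 + x^2)


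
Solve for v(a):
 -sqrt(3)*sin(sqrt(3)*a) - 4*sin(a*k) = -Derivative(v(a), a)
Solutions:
 v(a) = C1 - cos(sqrt(3)*a) - 4*cos(a*k)/k


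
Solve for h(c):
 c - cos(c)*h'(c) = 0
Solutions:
 h(c) = C1 + Integral(c/cos(c), c)


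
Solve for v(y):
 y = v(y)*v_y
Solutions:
 v(y) = -sqrt(C1 + y^2)
 v(y) = sqrt(C1 + y^2)


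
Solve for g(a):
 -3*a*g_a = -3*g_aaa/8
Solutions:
 g(a) = C1 + Integral(C2*airyai(2*a) + C3*airybi(2*a), a)


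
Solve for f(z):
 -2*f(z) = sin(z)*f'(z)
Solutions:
 f(z) = C1*(cos(z) + 1)/(cos(z) - 1)


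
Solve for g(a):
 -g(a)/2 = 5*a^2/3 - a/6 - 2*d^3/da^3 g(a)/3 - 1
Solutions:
 g(a) = C3*exp(6^(1/3)*a/2) - 10*a^2/3 + a/3 + (C1*sin(2^(1/3)*3^(5/6)*a/4) + C2*cos(2^(1/3)*3^(5/6)*a/4))*exp(-6^(1/3)*a/4) + 2


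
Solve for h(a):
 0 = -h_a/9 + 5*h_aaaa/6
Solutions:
 h(a) = C1 + C4*exp(15^(2/3)*2^(1/3)*a/15) + (C2*sin(2^(1/3)*3^(1/6)*5^(2/3)*a/10) + C3*cos(2^(1/3)*3^(1/6)*5^(2/3)*a/10))*exp(-15^(2/3)*2^(1/3)*a/30)


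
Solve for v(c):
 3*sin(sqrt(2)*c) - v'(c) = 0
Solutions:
 v(c) = C1 - 3*sqrt(2)*cos(sqrt(2)*c)/2


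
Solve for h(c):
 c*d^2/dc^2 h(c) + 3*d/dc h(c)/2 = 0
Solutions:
 h(c) = C1 + C2/sqrt(c)


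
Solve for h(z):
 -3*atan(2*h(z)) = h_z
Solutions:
 Integral(1/atan(2*_y), (_y, h(z))) = C1 - 3*z


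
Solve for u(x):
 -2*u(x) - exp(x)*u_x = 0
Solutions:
 u(x) = C1*exp(2*exp(-x))


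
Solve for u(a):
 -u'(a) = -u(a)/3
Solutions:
 u(a) = C1*exp(a/3)


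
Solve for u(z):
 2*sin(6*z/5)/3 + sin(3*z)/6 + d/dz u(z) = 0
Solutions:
 u(z) = C1 + 5*cos(6*z/5)/9 + cos(3*z)/18


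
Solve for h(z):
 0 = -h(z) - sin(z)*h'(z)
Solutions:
 h(z) = C1*sqrt(cos(z) + 1)/sqrt(cos(z) - 1)


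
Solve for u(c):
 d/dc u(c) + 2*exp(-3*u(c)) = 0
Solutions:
 u(c) = log(C1 - 6*c)/3
 u(c) = log((-3^(1/3) - 3^(5/6)*I)*(C1 - 2*c)^(1/3)/2)
 u(c) = log((-3^(1/3) + 3^(5/6)*I)*(C1 - 2*c)^(1/3)/2)


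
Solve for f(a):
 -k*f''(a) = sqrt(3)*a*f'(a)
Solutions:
 f(a) = C1 + C2*sqrt(k)*erf(sqrt(2)*3^(1/4)*a*sqrt(1/k)/2)


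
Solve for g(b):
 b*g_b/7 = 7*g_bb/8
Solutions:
 g(b) = C1 + C2*erfi(2*b/7)


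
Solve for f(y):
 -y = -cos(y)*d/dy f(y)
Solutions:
 f(y) = C1 + Integral(y/cos(y), y)


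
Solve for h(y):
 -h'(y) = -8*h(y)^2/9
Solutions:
 h(y) = -9/(C1 + 8*y)


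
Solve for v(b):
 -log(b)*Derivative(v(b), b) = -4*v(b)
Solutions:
 v(b) = C1*exp(4*li(b))


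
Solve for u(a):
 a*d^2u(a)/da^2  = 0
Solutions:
 u(a) = C1 + C2*a


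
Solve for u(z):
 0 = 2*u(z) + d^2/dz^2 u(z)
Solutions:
 u(z) = C1*sin(sqrt(2)*z) + C2*cos(sqrt(2)*z)


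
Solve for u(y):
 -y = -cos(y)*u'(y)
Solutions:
 u(y) = C1 + Integral(y/cos(y), y)


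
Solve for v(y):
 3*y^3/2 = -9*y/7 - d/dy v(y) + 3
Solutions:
 v(y) = C1 - 3*y^4/8 - 9*y^2/14 + 3*y


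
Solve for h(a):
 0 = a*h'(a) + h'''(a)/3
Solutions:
 h(a) = C1 + Integral(C2*airyai(-3^(1/3)*a) + C3*airybi(-3^(1/3)*a), a)


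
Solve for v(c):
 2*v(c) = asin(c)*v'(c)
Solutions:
 v(c) = C1*exp(2*Integral(1/asin(c), c))


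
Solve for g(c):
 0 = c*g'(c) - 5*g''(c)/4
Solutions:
 g(c) = C1 + C2*erfi(sqrt(10)*c/5)


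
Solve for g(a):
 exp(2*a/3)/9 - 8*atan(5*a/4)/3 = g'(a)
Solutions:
 g(a) = C1 - 8*a*atan(5*a/4)/3 + exp(2*a/3)/6 + 16*log(25*a^2 + 16)/15


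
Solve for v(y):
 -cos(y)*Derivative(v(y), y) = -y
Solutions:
 v(y) = C1 + Integral(y/cos(y), y)


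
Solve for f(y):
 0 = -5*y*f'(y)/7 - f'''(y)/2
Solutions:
 f(y) = C1 + Integral(C2*airyai(-10^(1/3)*7^(2/3)*y/7) + C3*airybi(-10^(1/3)*7^(2/3)*y/7), y)


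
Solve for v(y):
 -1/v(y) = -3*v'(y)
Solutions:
 v(y) = -sqrt(C1 + 6*y)/3
 v(y) = sqrt(C1 + 6*y)/3


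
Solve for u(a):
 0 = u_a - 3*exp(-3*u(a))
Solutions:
 u(a) = log(C1 + 9*a)/3
 u(a) = log((-3^(1/3) - 3^(5/6)*I)*(C1 + 3*a)^(1/3)/2)
 u(a) = log((-3^(1/3) + 3^(5/6)*I)*(C1 + 3*a)^(1/3)/2)


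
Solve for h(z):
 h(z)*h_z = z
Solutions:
 h(z) = -sqrt(C1 + z^2)
 h(z) = sqrt(C1 + z^2)


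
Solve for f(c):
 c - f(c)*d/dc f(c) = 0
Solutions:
 f(c) = -sqrt(C1 + c^2)
 f(c) = sqrt(C1 + c^2)


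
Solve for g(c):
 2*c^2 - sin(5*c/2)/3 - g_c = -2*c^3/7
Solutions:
 g(c) = C1 + c^4/14 + 2*c^3/3 + 2*cos(5*c/2)/15


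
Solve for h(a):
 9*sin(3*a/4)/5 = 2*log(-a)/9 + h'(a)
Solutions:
 h(a) = C1 - 2*a*log(-a)/9 + 2*a/9 - 12*cos(3*a/4)/5


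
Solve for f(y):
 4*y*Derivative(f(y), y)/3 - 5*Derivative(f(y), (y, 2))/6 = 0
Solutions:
 f(y) = C1 + C2*erfi(2*sqrt(5)*y/5)


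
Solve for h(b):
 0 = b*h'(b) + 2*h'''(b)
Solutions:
 h(b) = C1 + Integral(C2*airyai(-2^(2/3)*b/2) + C3*airybi(-2^(2/3)*b/2), b)


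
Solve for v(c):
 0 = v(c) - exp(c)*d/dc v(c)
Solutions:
 v(c) = C1*exp(-exp(-c))


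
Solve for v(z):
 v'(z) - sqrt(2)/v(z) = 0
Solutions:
 v(z) = -sqrt(C1 + 2*sqrt(2)*z)
 v(z) = sqrt(C1 + 2*sqrt(2)*z)


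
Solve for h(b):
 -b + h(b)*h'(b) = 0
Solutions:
 h(b) = -sqrt(C1 + b^2)
 h(b) = sqrt(C1 + b^2)


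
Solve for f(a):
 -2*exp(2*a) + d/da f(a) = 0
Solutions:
 f(a) = C1 + exp(2*a)


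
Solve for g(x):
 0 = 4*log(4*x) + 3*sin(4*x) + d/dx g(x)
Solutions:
 g(x) = C1 - 4*x*log(x) - 8*x*log(2) + 4*x + 3*cos(4*x)/4


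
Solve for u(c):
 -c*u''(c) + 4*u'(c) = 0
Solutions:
 u(c) = C1 + C2*c^5


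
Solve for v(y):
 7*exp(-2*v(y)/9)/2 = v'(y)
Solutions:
 v(y) = 9*log(-sqrt(C1 + 7*y)) - 9*log(3)
 v(y) = 9*log(C1 + 7*y)/2 - 9*log(3)


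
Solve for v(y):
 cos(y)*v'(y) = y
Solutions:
 v(y) = C1 + Integral(y/cos(y), y)


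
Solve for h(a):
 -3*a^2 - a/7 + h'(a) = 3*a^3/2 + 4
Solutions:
 h(a) = C1 + 3*a^4/8 + a^3 + a^2/14 + 4*a


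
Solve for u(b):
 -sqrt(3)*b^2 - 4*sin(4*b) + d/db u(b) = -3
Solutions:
 u(b) = C1 + sqrt(3)*b^3/3 - 3*b - cos(4*b)


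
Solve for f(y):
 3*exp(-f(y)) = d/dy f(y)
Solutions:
 f(y) = log(C1 + 3*y)


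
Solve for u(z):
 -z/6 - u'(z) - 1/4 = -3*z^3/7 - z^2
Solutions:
 u(z) = C1 + 3*z^4/28 + z^3/3 - z^2/12 - z/4


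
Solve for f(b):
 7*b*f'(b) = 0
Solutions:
 f(b) = C1


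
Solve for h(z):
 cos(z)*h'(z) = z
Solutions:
 h(z) = C1 + Integral(z/cos(z), z)


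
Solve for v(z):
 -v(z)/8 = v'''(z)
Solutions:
 v(z) = C3*exp(-z/2) + (C1*sin(sqrt(3)*z/4) + C2*cos(sqrt(3)*z/4))*exp(z/4)


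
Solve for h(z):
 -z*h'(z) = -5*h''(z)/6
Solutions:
 h(z) = C1 + C2*erfi(sqrt(15)*z/5)


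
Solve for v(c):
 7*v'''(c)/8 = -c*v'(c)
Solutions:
 v(c) = C1 + Integral(C2*airyai(-2*7^(2/3)*c/7) + C3*airybi(-2*7^(2/3)*c/7), c)


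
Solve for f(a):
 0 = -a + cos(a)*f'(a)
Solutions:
 f(a) = C1 + Integral(a/cos(a), a)


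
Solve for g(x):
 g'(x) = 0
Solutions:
 g(x) = C1


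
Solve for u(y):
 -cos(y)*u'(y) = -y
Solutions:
 u(y) = C1 + Integral(y/cos(y), y)


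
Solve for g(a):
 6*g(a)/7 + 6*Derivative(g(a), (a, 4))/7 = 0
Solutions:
 g(a) = (C1*sin(sqrt(2)*a/2) + C2*cos(sqrt(2)*a/2))*exp(-sqrt(2)*a/2) + (C3*sin(sqrt(2)*a/2) + C4*cos(sqrt(2)*a/2))*exp(sqrt(2)*a/2)


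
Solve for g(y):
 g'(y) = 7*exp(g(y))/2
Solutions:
 g(y) = log(-1/(C1 + 7*y)) + log(2)


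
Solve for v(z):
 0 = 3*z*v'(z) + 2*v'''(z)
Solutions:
 v(z) = C1 + Integral(C2*airyai(-2^(2/3)*3^(1/3)*z/2) + C3*airybi(-2^(2/3)*3^(1/3)*z/2), z)


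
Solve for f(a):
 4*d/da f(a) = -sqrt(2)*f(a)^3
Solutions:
 f(a) = -sqrt(2)*sqrt(-1/(C1 - sqrt(2)*a))
 f(a) = sqrt(2)*sqrt(-1/(C1 - sqrt(2)*a))


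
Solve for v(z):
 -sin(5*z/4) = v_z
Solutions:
 v(z) = C1 + 4*cos(5*z/4)/5


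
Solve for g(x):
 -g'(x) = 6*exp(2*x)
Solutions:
 g(x) = C1 - 3*exp(2*x)


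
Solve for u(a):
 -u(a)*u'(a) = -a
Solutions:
 u(a) = -sqrt(C1 + a^2)
 u(a) = sqrt(C1 + a^2)


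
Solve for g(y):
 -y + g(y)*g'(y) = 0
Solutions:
 g(y) = -sqrt(C1 + y^2)
 g(y) = sqrt(C1 + y^2)


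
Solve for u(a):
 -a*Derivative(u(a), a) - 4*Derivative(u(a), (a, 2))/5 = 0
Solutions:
 u(a) = C1 + C2*erf(sqrt(10)*a/4)


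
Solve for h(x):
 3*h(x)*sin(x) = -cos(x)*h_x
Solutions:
 h(x) = C1*cos(x)^3


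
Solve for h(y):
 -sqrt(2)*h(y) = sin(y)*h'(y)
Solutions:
 h(y) = C1*(cos(y) + 1)^(sqrt(2)/2)/(cos(y) - 1)^(sqrt(2)/2)


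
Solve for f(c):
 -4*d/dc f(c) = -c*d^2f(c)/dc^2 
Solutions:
 f(c) = C1 + C2*c^5


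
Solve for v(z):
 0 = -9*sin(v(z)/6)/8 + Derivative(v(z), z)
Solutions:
 -9*z/8 + 3*log(cos(v(z)/6) - 1) - 3*log(cos(v(z)/6) + 1) = C1


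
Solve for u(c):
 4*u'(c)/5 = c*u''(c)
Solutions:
 u(c) = C1 + C2*c^(9/5)


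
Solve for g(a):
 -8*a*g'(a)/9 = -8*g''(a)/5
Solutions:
 g(a) = C1 + C2*erfi(sqrt(10)*a/6)


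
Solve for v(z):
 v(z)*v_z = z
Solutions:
 v(z) = -sqrt(C1 + z^2)
 v(z) = sqrt(C1 + z^2)


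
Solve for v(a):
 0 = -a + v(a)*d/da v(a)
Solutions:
 v(a) = -sqrt(C1 + a^2)
 v(a) = sqrt(C1 + a^2)


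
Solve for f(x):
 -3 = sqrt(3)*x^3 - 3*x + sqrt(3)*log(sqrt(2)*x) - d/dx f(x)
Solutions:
 f(x) = C1 + sqrt(3)*x^4/4 - 3*x^2/2 + sqrt(3)*x*log(x) - sqrt(3)*x + sqrt(3)*x*log(2)/2 + 3*x


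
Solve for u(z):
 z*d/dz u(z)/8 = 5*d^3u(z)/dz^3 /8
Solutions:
 u(z) = C1 + Integral(C2*airyai(5^(2/3)*z/5) + C3*airybi(5^(2/3)*z/5), z)


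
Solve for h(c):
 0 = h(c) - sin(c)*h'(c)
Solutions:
 h(c) = C1*sqrt(cos(c) - 1)/sqrt(cos(c) + 1)


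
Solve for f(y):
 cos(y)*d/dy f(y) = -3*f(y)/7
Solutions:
 f(y) = C1*(sin(y) - 1)^(3/14)/(sin(y) + 1)^(3/14)


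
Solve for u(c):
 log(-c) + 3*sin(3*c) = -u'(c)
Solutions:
 u(c) = C1 - c*log(-c) + c + cos(3*c)


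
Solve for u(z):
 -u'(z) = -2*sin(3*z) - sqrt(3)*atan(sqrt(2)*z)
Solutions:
 u(z) = C1 + sqrt(3)*(z*atan(sqrt(2)*z) - sqrt(2)*log(2*z^2 + 1)/4) - 2*cos(3*z)/3


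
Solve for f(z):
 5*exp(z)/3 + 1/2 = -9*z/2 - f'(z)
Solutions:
 f(z) = C1 - 9*z^2/4 - z/2 - 5*exp(z)/3


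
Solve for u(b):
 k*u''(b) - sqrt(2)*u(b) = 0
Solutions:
 u(b) = C1*exp(-2^(1/4)*b*sqrt(1/k)) + C2*exp(2^(1/4)*b*sqrt(1/k))


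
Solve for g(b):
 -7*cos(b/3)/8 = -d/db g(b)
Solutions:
 g(b) = C1 + 21*sin(b/3)/8


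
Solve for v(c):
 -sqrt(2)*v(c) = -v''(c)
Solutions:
 v(c) = C1*exp(-2^(1/4)*c) + C2*exp(2^(1/4)*c)


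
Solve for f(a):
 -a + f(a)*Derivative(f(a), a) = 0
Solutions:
 f(a) = -sqrt(C1 + a^2)
 f(a) = sqrt(C1 + a^2)


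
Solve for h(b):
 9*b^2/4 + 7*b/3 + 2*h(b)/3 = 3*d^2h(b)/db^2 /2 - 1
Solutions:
 h(b) = C1*exp(-2*b/3) + C2*exp(2*b/3) - 27*b^2/8 - 7*b/2 - 267/16


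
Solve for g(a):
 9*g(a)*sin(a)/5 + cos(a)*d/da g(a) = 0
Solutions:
 g(a) = C1*cos(a)^(9/5)


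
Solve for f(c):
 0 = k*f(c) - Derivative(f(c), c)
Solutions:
 f(c) = C1*exp(c*k)


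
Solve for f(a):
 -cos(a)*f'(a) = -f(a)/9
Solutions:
 f(a) = C1*(sin(a) + 1)^(1/18)/(sin(a) - 1)^(1/18)


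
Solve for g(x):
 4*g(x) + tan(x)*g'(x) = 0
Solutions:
 g(x) = C1/sin(x)^4


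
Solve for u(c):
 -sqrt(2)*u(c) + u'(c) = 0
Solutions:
 u(c) = C1*exp(sqrt(2)*c)


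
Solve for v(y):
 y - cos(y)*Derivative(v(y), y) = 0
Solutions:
 v(y) = C1 + Integral(y/cos(y), y)


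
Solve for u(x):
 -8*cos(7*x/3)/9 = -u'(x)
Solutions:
 u(x) = C1 + 8*sin(7*x/3)/21


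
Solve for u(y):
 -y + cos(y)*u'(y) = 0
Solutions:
 u(y) = C1 + Integral(y/cos(y), y)


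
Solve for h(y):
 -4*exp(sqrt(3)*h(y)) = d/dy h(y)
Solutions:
 h(y) = sqrt(3)*(2*log(1/(C1 + 4*y)) - log(3))/6


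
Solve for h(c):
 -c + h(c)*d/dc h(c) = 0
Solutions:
 h(c) = -sqrt(C1 + c^2)
 h(c) = sqrt(C1 + c^2)


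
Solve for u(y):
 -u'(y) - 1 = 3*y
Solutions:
 u(y) = C1 - 3*y^2/2 - y


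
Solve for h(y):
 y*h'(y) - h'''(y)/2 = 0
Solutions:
 h(y) = C1 + Integral(C2*airyai(2^(1/3)*y) + C3*airybi(2^(1/3)*y), y)


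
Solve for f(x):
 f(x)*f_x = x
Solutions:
 f(x) = -sqrt(C1 + x^2)
 f(x) = sqrt(C1 + x^2)


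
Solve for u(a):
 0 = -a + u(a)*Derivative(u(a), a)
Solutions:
 u(a) = -sqrt(C1 + a^2)
 u(a) = sqrt(C1 + a^2)


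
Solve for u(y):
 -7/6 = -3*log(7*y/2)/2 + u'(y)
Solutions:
 u(y) = C1 + 3*y*log(y)/2 - 8*y/3 - 3*y*log(2)/2 + 3*y*log(7)/2


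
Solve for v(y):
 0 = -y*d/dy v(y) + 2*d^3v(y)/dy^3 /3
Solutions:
 v(y) = C1 + Integral(C2*airyai(2^(2/3)*3^(1/3)*y/2) + C3*airybi(2^(2/3)*3^(1/3)*y/2), y)


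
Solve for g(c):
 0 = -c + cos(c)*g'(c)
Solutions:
 g(c) = C1 + Integral(c/cos(c), c)


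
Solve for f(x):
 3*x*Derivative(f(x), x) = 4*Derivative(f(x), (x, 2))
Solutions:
 f(x) = C1 + C2*erfi(sqrt(6)*x/4)


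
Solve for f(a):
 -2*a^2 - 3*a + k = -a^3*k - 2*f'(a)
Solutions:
 f(a) = C1 - a^4*k/8 + a^3/3 + 3*a^2/4 - a*k/2


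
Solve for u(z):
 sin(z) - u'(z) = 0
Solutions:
 u(z) = C1 - cos(z)


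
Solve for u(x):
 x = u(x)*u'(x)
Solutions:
 u(x) = -sqrt(C1 + x^2)
 u(x) = sqrt(C1 + x^2)


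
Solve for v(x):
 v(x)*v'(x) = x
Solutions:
 v(x) = -sqrt(C1 + x^2)
 v(x) = sqrt(C1 + x^2)


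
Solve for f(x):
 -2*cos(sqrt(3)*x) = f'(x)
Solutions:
 f(x) = C1 - 2*sqrt(3)*sin(sqrt(3)*x)/3


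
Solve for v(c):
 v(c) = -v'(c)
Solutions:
 v(c) = C1*exp(-c)


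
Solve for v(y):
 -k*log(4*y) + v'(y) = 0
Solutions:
 v(y) = C1 + k*y*log(y) - k*y + k*y*log(4)


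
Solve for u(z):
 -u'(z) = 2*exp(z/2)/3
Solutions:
 u(z) = C1 - 4*exp(z/2)/3


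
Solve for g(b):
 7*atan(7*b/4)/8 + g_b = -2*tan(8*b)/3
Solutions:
 g(b) = C1 - 7*b*atan(7*b/4)/8 + log(49*b^2 + 16)/4 + log(cos(8*b))/12


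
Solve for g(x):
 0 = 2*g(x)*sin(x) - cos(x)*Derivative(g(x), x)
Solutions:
 g(x) = C1/cos(x)^2


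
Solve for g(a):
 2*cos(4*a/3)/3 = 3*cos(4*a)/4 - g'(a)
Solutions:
 g(a) = C1 - sin(4*a/3)/2 + 3*sin(4*a)/16


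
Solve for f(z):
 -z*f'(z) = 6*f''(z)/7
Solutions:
 f(z) = C1 + C2*erf(sqrt(21)*z/6)


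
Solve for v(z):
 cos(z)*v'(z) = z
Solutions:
 v(z) = C1 + Integral(z/cos(z), z)


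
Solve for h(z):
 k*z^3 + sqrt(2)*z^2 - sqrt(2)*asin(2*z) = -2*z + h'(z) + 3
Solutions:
 h(z) = C1 + k*z^4/4 + sqrt(2)*z^3/3 + z^2 - 3*z - sqrt(2)*(z*asin(2*z) + sqrt(1 - 4*z^2)/2)


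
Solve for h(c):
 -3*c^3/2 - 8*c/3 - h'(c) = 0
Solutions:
 h(c) = C1 - 3*c^4/8 - 4*c^2/3


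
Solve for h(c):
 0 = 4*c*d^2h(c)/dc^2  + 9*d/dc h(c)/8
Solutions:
 h(c) = C1 + C2*c^(23/32)


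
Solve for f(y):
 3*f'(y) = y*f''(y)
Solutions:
 f(y) = C1 + C2*y^4


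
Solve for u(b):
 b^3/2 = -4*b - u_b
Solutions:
 u(b) = C1 - b^4/8 - 2*b^2


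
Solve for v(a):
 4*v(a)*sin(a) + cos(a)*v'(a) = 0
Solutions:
 v(a) = C1*cos(a)^4


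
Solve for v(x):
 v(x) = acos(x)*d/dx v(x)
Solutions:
 v(x) = C1*exp(Integral(1/acos(x), x))


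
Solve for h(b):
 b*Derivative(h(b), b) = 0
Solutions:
 h(b) = C1


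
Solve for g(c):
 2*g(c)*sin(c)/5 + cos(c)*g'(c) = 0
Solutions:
 g(c) = C1*cos(c)^(2/5)


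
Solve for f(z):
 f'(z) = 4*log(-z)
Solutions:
 f(z) = C1 + 4*z*log(-z) - 4*z


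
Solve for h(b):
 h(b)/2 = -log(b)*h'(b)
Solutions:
 h(b) = C1*exp(-li(b)/2)


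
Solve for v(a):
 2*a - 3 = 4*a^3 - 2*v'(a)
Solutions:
 v(a) = C1 + a^4/2 - a^2/2 + 3*a/2


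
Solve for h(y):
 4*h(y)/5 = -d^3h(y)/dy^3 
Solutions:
 h(y) = C3*exp(-10^(2/3)*y/5) + (C1*sin(10^(2/3)*sqrt(3)*y/10) + C2*cos(10^(2/3)*sqrt(3)*y/10))*exp(10^(2/3)*y/10)


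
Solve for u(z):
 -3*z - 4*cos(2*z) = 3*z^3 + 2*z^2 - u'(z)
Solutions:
 u(z) = C1 + 3*z^4/4 + 2*z^3/3 + 3*z^2/2 + 2*sin(2*z)


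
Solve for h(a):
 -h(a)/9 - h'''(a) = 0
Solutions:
 h(a) = C3*exp(-3^(1/3)*a/3) + (C1*sin(3^(5/6)*a/6) + C2*cos(3^(5/6)*a/6))*exp(3^(1/3)*a/6)


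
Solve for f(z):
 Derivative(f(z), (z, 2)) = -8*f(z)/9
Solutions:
 f(z) = C1*sin(2*sqrt(2)*z/3) + C2*cos(2*sqrt(2)*z/3)


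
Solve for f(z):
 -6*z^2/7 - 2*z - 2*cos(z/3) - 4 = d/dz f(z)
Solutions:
 f(z) = C1 - 2*z^3/7 - z^2 - 4*z - 6*sin(z/3)


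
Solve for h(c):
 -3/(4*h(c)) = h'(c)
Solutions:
 h(c) = -sqrt(C1 - 6*c)/2
 h(c) = sqrt(C1 - 6*c)/2


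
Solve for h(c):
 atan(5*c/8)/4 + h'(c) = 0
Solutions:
 h(c) = C1 - c*atan(5*c/8)/4 + log(25*c^2 + 64)/5


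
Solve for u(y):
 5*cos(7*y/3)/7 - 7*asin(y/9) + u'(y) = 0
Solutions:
 u(y) = C1 + 7*y*asin(y/9) + 7*sqrt(81 - y^2) - 15*sin(7*y/3)/49


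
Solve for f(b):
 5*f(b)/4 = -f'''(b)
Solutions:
 f(b) = C3*exp(-10^(1/3)*b/2) + (C1*sin(10^(1/3)*sqrt(3)*b/4) + C2*cos(10^(1/3)*sqrt(3)*b/4))*exp(10^(1/3)*b/4)


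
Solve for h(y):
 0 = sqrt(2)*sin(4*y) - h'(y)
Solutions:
 h(y) = C1 - sqrt(2)*cos(4*y)/4


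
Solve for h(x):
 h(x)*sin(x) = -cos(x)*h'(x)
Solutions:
 h(x) = C1*cos(x)


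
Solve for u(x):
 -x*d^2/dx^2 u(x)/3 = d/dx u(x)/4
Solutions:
 u(x) = C1 + C2*x^(1/4)


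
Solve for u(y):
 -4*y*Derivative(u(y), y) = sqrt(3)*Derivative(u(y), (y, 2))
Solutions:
 u(y) = C1 + C2*erf(sqrt(2)*3^(3/4)*y/3)


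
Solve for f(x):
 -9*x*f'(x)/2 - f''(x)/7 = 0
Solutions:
 f(x) = C1 + C2*erf(3*sqrt(7)*x/2)
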